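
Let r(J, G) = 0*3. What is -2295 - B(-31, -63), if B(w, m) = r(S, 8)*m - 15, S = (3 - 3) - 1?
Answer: -2280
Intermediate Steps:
S = -1 (S = 0 - 1 = -1)
r(J, G) = 0
B(w, m) = -15 (B(w, m) = 0*m - 15 = 0 - 15 = -15)
-2295 - B(-31, -63) = -2295 - 1*(-15) = -2295 + 15 = -2280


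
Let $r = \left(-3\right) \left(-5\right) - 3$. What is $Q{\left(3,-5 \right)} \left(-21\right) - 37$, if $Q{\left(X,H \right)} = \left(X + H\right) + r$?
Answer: $-247$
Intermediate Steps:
$r = 12$ ($r = 15 - 3 = 12$)
$Q{\left(X,H \right)} = 12 + H + X$ ($Q{\left(X,H \right)} = \left(X + H\right) + 12 = \left(H + X\right) + 12 = 12 + H + X$)
$Q{\left(3,-5 \right)} \left(-21\right) - 37 = \left(12 - 5 + 3\right) \left(-21\right) - 37 = 10 \left(-21\right) - 37 = -210 - 37 = -247$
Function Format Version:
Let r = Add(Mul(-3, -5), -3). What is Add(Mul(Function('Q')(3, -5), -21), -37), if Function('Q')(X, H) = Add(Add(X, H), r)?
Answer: -247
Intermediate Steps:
r = 12 (r = Add(15, -3) = 12)
Function('Q')(X, H) = Add(12, H, X) (Function('Q')(X, H) = Add(Add(X, H), 12) = Add(Add(H, X), 12) = Add(12, H, X))
Add(Mul(Function('Q')(3, -5), -21), -37) = Add(Mul(Add(12, -5, 3), -21), -37) = Add(Mul(10, -21), -37) = Add(-210, -37) = -247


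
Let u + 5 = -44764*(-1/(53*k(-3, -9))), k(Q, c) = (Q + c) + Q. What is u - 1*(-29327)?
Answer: 23266226/795 ≈ 29266.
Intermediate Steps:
k(Q, c) = c + 2*Q
u = -48739/795 (u = -5 - 44764*(-1/(53*(-9 + 2*(-3)))) = -5 - 44764*(-1/(53*(-9 - 6))) = -5 - 44764/((-53*(-15))) = -5 - 44764/795 = -48739/795 ≈ -61.307)
u - 1*(-29327) = -48739/795 - 1*(-29327) = -48739/795 + 29327 = 23266226/795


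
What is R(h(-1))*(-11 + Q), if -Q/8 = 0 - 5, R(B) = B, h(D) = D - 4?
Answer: -145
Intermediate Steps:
h(D) = -4 + D
Q = 40 (Q = -8*(0 - 5) = -8*(-5) = 40)
R(h(-1))*(-11 + Q) = (-4 - 1)*(-11 + 40) = -5*29 = -145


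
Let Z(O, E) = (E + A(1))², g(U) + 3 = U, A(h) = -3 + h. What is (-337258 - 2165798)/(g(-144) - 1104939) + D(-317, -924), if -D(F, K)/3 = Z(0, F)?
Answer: -56226911047/184181 ≈ -3.0528e+5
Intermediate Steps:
g(U) = -3 + U
Z(O, E) = (-2 + E)² (Z(O, E) = (E + (-3 + 1))² = (E - 2)² = (-2 + E)²)
D(F, K) = -3*(-2 + F)²
(-337258 - 2165798)/(g(-144) - 1104939) + D(-317, -924) = (-337258 - 2165798)/((-3 - 144) - 1104939) - 3*(-2 - 317)² = -2503056/(-147 - 1104939) - 3*(-319)² = -2503056/(-1105086) - 3*101761 = -2503056*(-1/1105086) - 305283 = 417176/184181 - 305283 = -56226911047/184181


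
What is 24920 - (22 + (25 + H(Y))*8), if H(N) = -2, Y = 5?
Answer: 24714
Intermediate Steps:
24920 - (22 + (25 + H(Y))*8) = 24920 - (22 + (25 - 2)*8) = 24920 - (22 + 23*8) = 24920 - (22 + 184) = 24920 - 1*206 = 24920 - 206 = 24714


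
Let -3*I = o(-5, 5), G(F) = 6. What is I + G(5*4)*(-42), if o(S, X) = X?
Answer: -761/3 ≈ -253.67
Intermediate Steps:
I = -5/3 (I = -1/3*5 = -5/3 ≈ -1.6667)
I + G(5*4)*(-42) = -5/3 + 6*(-42) = -5/3 - 252 = -761/3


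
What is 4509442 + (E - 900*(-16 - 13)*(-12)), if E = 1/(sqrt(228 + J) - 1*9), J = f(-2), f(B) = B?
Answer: 608455099/145 + sqrt(226)/145 ≈ 4.1962e+6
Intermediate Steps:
J = -2
E = 1/(-9 + sqrt(226)) (E = 1/(sqrt(228 - 2) - 1*9) = 1/(sqrt(226) - 9) = 1/(-9 + sqrt(226)) ≈ 0.16575)
4509442 + (E - 900*(-16 - 13)*(-12)) = 4509442 + ((9/145 + sqrt(226)/145) - 900*(-16 - 13)*(-12)) = 4509442 + ((9/145 + sqrt(226)/145) - (-26100)*(-12)) = 4509442 + ((9/145 + sqrt(226)/145) - 900*348) = 4509442 + ((9/145 + sqrt(226)/145) - 313200) = 4509442 + (-45413991/145 + sqrt(226)/145) = 608455099/145 + sqrt(226)/145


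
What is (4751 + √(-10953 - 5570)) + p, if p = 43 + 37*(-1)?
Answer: 4757 + I*√16523 ≈ 4757.0 + 128.54*I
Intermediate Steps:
p = 6 (p = 43 - 37 = 6)
(4751 + √(-10953 - 5570)) + p = (4751 + √(-10953 - 5570)) + 6 = (4751 + √(-16523)) + 6 = (4751 + I*√16523) + 6 = 4757 + I*√16523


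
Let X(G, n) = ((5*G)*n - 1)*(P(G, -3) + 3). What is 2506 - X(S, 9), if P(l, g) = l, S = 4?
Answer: 1253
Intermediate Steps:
X(G, n) = (-1 + 5*G*n)*(3 + G) (X(G, n) = ((5*G)*n - 1)*(G + 3) = (5*G*n - 1)*(3 + G) = (-1 + 5*G*n)*(3 + G))
2506 - X(S, 9) = 2506 - (-3 - 1*4 + 5*9*4² + 15*4*9) = 2506 - (-3 - 4 + 5*9*16 + 540) = 2506 - (-3 - 4 + 720 + 540) = 2506 - 1*1253 = 2506 - 1253 = 1253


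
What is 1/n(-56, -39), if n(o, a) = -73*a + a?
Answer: 1/2808 ≈ 0.00035613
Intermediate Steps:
n(o, a) = -72*a
1/n(-56, -39) = 1/(-72*(-39)) = 1/2808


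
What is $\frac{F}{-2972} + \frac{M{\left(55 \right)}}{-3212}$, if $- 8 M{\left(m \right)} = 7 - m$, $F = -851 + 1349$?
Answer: $- \frac{101088}{596629} \approx -0.16943$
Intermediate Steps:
$F = 498$
$M{\left(m \right)} = - \frac{7}{8} + \frac{m}{8}$ ($M{\left(m \right)} = - \frac{7 - m}{8} = - \frac{7}{8} + \frac{m}{8}$)
$\frac{F}{-2972} + \frac{M{\left(55 \right)}}{-3212} = \frac{498}{-2972} + \frac{- \frac{7}{8} + \frac{1}{8} \cdot 55}{-3212} = 498 \left(- \frac{1}{2972}\right) + \left(- \frac{7}{8} + \frac{55}{8}\right) \left(- \frac{1}{3212}\right) = - \frac{249}{1486} + 6 \left(- \frac{1}{3212}\right) = - \frac{249}{1486} - \frac{3}{1606} = - \frac{101088}{596629}$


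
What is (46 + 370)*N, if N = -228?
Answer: -94848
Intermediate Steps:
(46 + 370)*N = (46 + 370)*(-228) = 416*(-228) = -94848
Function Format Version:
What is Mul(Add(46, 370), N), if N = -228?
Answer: -94848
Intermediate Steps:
Mul(Add(46, 370), N) = Mul(Add(46, 370), -228) = Mul(416, -228) = -94848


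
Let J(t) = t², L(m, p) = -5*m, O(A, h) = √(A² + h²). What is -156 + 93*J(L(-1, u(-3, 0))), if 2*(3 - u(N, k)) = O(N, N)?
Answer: 2169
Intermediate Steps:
u(N, k) = 3 - √2*√(N²)/2 (u(N, k) = 3 - √(N² + N²)/2 = 3 - √2*√(N²)/2)
-156 + 93*J(L(-1, u(-3, 0))) = -156 + 93*(-5*(-1))² = -156 + 93*5² = -156 + 93*25 = -156 + 2325 = 2169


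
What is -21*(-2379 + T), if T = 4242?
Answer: -39123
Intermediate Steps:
-21*(-2379 + T) = -21*(-2379 + 4242) = -21*1863 = -39123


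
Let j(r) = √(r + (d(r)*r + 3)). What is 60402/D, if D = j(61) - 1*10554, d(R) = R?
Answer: -637482708/111383131 - 60402*√3785/111383131 ≈ -5.7567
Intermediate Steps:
j(r) = √(3 + r + r²) (j(r) = √(r + (r*r + 3)) = √(r + (r² + 3)) = √(r + (3 + r²)) = √(3 + r + r²))
D = -10554 + √3785 (D = √(3 + 61 + 61²) - 1*10554 = √(3 + 61 + 3721) - 10554 = √3785 - 10554 = -10554 + √3785 ≈ -10492.)
60402/D = 60402/(-10554 + √3785)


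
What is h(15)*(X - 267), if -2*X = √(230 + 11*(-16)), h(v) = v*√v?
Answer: 45*√15*(-178 - √6)/2 ≈ -15725.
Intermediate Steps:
h(v) = v^(3/2)
X = -3*√6/2 (X = -√(230 + 11*(-16))/2 = -√(230 - 176)/2 = -3*√6/2 ≈ -3.6742)
h(15)*(X - 267) = 15^(3/2)*(-3*√6/2 - 267) = (15*√15)*(-267 - 3*√6/2) = 15*√15*(-267 - 3*√6/2)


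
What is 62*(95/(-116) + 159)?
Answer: 568819/58 ≈ 9807.2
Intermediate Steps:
62*(95/(-116) + 159) = 62*(95*(-1/116) + 159) = 62*(-95/116 + 159) = 62*(18349/116) = 568819/58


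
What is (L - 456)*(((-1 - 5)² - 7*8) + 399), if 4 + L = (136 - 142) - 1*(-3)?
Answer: -175477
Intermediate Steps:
L = -7 (L = -4 + ((136 - 142) - 1*(-3)) = -4 + (-6 + 3) = -4 - 3 = -7)
(L - 456)*(((-1 - 5)² - 7*8) + 399) = (-7 - 456)*(((-1 - 5)² - 7*8) + 399) = -463*(((-6)² - 56) + 399) = -463*((36 - 56) + 399) = -463*(-20 + 399) = -463*379 = -175477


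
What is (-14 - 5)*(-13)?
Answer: 247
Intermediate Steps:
(-14 - 5)*(-13) = -19*(-13) = 247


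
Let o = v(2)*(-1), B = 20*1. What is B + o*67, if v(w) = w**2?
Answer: -248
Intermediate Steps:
B = 20
o = -4 (o = 2**2*(-1) = 4*(-1) = -4)
B + o*67 = 20 - 4*67 = 20 - 268 = -248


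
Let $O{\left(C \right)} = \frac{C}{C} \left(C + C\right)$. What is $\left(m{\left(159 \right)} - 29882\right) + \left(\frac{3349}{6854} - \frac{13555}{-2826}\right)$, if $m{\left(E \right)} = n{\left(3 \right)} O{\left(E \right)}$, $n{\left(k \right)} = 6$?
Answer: $- \frac{135434334313}{4842351} \approx -27969.0$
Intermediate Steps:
$O{\left(C \right)} = 2 C$ ($O{\left(C \right)} = 1 \cdot 2 C = 2 C$)
$m{\left(E \right)} = 12 E$ ($m{\left(E \right)} = 6 \cdot 2 E = 12 E$)
$\left(m{\left(159 \right)} - 29882\right) + \left(\frac{3349}{6854} - \frac{13555}{-2826}\right) = \left(12 \cdot 159 - 29882\right) + \left(\frac{3349}{6854} - \frac{13555}{-2826}\right) = \left(1908 - 29882\right) + \left(3349 \cdot \frac{1}{6854} - - \frac{13555}{2826}\right) = -27974 + \left(\frac{3349}{6854} + \frac{13555}{2826}\right) = -27974 + \frac{25592561}{4842351} = - \frac{135434334313}{4842351}$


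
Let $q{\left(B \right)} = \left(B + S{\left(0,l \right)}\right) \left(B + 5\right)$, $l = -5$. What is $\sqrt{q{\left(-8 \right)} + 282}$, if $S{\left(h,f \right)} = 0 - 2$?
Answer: $2 \sqrt{78} \approx 17.664$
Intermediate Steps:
$S{\left(h,f \right)} = -2$
$q{\left(B \right)} = \left(-2 + B\right) \left(5 + B\right)$ ($q{\left(B \right)} = \left(B - 2\right) \left(B + 5\right) = \left(-2 + B\right) \left(5 + B\right)$)
$\sqrt{q{\left(-8 \right)} + 282} = \sqrt{\left(-10 + \left(-8\right)^{2} + 3 \left(-8\right)\right) + 282} = \sqrt{\left(-10 + 64 - 24\right) + 282} = \sqrt{30 + 282} = \sqrt{312} = 2 \sqrt{78}$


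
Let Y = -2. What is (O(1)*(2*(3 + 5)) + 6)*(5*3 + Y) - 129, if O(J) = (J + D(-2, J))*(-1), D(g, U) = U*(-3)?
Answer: 365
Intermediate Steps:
D(g, U) = -3*U
O(J) = 2*J (O(J) = (J - 3*J)*(-1) = -2*J*(-1) = 2*J)
(O(1)*(2*(3 + 5)) + 6)*(5*3 + Y) - 129 = ((2*1)*(2*(3 + 5)) + 6)*(5*3 - 2) - 129 = (2*(2*8) + 6)*(15 - 2) - 129 = (2*16 + 6)*13 - 129 = (32 + 6)*13 - 129 = 38*13 - 129 = 494 - 129 = 365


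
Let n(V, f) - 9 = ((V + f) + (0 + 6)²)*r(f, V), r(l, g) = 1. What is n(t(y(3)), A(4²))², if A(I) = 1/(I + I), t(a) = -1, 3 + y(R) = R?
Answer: 1985281/1024 ≈ 1938.8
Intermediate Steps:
y(R) = -3 + R
A(I) = 1/(2*I)
n(V, f) = 45 + V + f (n(V, f) = 9 + ((V + f) + (0 + 6)²)*1 = 9 + ((V + f) + 6²)*1 = 9 + ((V + f) + 36)*1 = 9 + (36 + V + f)*1 = 9 + (36 + V + f) = 45 + V + f)
n(t(y(3)), A(4²))² = (45 - 1 + 1/(2*(4²)))² = (45 - 1 + (½)/16)² = (45 - 1 + (½)*(1/16))² = (45 - 1 + 1/32)² = (1409/32)² = 1985281/1024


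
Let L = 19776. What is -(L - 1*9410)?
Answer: -10366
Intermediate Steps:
-(L - 1*9410) = -(19776 - 1*9410) = -(19776 - 9410) = -1*10366 = -10366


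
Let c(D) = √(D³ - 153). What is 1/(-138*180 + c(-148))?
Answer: -4968/124053509 - I*√3241945/620267545 ≈ -4.0047e-5 - 2.9028e-6*I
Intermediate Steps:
c(D) = √(-153 + D³)
1/(-138*180 + c(-148)) = 1/(-138*180 + √(-153 + (-148)³)) = 1/(-24840 + √(-153 - 3241792)) = 1/(-24840 + √(-3241945)) = 1/(-24840 + I*√3241945)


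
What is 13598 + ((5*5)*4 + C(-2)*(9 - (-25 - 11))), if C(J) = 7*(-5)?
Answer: 12123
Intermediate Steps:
C(J) = -35
13598 + ((5*5)*4 + C(-2)*(9 - (-25 - 11))) = 13598 + ((5*5)*4 - 35*(9 - (-25 - 11))) = 13598 + (25*4 - 35*(9 - 1*(-36))) = 13598 + (100 - 35*(9 + 36)) = 13598 + (100 - 35*45) = 13598 + (100 - 1575) = 13598 - 1475 = 12123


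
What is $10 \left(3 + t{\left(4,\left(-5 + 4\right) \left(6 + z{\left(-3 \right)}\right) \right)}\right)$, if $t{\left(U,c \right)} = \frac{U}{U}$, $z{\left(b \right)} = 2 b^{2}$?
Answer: $40$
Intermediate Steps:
$t{\left(U,c \right)} = 1$
$10 \left(3 + t{\left(4,\left(-5 + 4\right) \left(6 + z{\left(-3 \right)}\right) \right)}\right) = 10 \left(3 + 1\right) = 10 \cdot 4 = 40$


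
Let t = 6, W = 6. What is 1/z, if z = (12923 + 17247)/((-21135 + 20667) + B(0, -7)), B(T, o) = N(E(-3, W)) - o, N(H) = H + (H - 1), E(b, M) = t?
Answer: -45/3017 ≈ -0.014915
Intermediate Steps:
E(b, M) = 6
N(H) = -1 + 2*H (N(H) = H + (-1 + H) = -1 + 2*H)
B(T, o) = 11 - o (B(T, o) = (-1 + 2*6) - o = (-1 + 12) - o = 11 - o)
z = -3017/45 (z = (12923 + 17247)/((-21135 + 20667) + (11 - 1*(-7))) = 30170/(-468 + (11 + 7)) = 30170/(-468 + 18) = 30170/(-450) = 30170*(-1/450) = -3017/45 ≈ -67.044)
1/z = 1/(-3017/45) = -45/3017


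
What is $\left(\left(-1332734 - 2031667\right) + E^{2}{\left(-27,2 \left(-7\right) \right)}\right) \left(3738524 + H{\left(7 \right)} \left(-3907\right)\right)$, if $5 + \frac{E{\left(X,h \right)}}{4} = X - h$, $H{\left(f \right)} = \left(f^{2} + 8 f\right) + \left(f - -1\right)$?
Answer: $-11075449303161$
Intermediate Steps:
$H{\left(f \right)} = 1 + f^{2} + 9 f$ ($H{\left(f \right)} = \left(f^{2} + 8 f\right) + \left(f + 1\right) = \left(f^{2} + 8 f\right) + \left(1 + f\right) = 1 + f^{2} + 9 f$)
$E{\left(X,h \right)} = -20 - 4 h + 4 X$ ($E{\left(X,h \right)} = -20 + 4 \left(X - h\right) = -20 + \left(- 4 h + 4 X\right) = -20 - 4 h + 4 X$)
$\left(\left(-1332734 - 2031667\right) + E^{2}{\left(-27,2 \left(-7\right) \right)}\right) \left(3738524 + H{\left(7 \right)} \left(-3907\right)\right) = \left(\left(-1332734 - 2031667\right) + \left(-20 - 4 \cdot 2 \left(-7\right) + 4 \left(-27\right)\right)^{2}\right) \left(3738524 + \left(1 + 7^{2} + 9 \cdot 7\right) \left(-3907\right)\right) = \left(-3364401 + \left(-20 - -56 - 108\right)^{2}\right) \left(3738524 + \left(1 + 49 + 63\right) \left(-3907\right)\right) = \left(-3364401 + \left(-20 + 56 - 108\right)^{2}\right) \left(3738524 + 113 \left(-3907\right)\right) = \left(-3364401 + \left(-72\right)^{2}\right) \left(3738524 - 441491\right) = \left(-3364401 + 5184\right) 3297033 = \left(-3359217\right) 3297033 = -11075449303161$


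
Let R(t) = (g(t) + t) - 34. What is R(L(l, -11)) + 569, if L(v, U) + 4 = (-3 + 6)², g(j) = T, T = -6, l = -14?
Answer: 534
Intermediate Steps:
g(j) = -6
L(v, U) = 5 (L(v, U) = -4 + (-3 + 6)² = -4 + 3² = -4 + 9 = 5)
R(t) = -40 + t (R(t) = (-6 + t) - 34 = -40 + t)
R(L(l, -11)) + 569 = (-40 + 5) + 569 = -35 + 569 = 534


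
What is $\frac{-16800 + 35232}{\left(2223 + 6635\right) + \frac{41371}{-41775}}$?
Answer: $\frac{769996800}{370001579} \approx 2.0811$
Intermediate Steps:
$\frac{-16800 + 35232}{\left(2223 + 6635\right) + \frac{41371}{-41775}} = \frac{18432}{8858 + 41371 \left(- \frac{1}{41775}\right)} = \frac{18432}{8858 - \frac{41371}{41775}} = \frac{18432}{\frac{370001579}{41775}} = 18432 \cdot \frac{41775}{370001579} = \frac{769996800}{370001579}$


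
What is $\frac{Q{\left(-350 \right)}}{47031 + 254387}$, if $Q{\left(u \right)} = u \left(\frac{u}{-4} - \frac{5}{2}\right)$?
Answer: $- \frac{14875}{150709} \approx -0.0987$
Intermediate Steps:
$Q{\left(u \right)} = u \left(- \frac{5}{2} - \frac{u}{4}\right)$ ($Q{\left(u \right)} = u \left(u \left(- \frac{1}{4}\right) - \frac{5}{2}\right) = u \left(- \frac{u}{4} - \frac{5}{2}\right) = u \left(- \frac{5}{2} - \frac{u}{4}\right)$)
$\frac{Q{\left(-350 \right)}}{47031 + 254387} = \frac{\left(- \frac{1}{4}\right) \left(-350\right) \left(10 - 350\right)}{47031 + 254387} = \frac{\left(- \frac{1}{4}\right) \left(-350\right) \left(-340\right)}{301418} = \left(-29750\right) \frac{1}{301418} = - \frac{14875}{150709}$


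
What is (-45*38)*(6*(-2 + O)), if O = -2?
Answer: 41040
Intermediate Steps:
(-45*38)*(6*(-2 + O)) = (-45*38)*(6*(-2 - 2)) = -10260*(-4) = -1710*(-24) = 41040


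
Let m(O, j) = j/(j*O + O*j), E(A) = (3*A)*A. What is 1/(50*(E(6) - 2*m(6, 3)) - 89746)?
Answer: -3/253063 ≈ -1.1855e-5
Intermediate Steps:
E(A) = 3*A²
m(O, j) = 1/(2*O) (m(O, j) = j/(O*j + O*j) = j/((2*O*j)) = j*(1/(2*O*j)) = 1/(2*O))
1/(50*(E(6) - 2*m(6, 3)) - 89746) = 1/(50*(3*6² - 1/6) - 89746) = 1/(50*(3*36 - 1/6) - 89746) = 1/(50*(108 - 2*1/12) - 89746) = 1/(50*(108 - ⅙) - 89746) = 1/(50*(647/6) - 89746) = 1/(16175/3 - 89746) = 1/(-253063/3) = -3/253063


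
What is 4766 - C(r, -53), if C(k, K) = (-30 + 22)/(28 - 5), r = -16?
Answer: 109626/23 ≈ 4766.3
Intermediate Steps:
C(k, K) = -8/23
4766 - C(r, -53) = 4766 - 1*(-8/23) = 4766 + 8/23 = 109626/23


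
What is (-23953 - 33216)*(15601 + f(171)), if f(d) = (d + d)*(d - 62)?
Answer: -3023039551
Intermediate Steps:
f(d) = 2*d*(-62 + d) (f(d) = (2*d)*(-62 + d) = 2*d*(-62 + d))
(-23953 - 33216)*(15601 + f(171)) = (-23953 - 33216)*(15601 + 2*171*(-62 + 171)) = -57169*(15601 + 2*171*109) = -57169*(15601 + 37278) = -57169*52879 = -3023039551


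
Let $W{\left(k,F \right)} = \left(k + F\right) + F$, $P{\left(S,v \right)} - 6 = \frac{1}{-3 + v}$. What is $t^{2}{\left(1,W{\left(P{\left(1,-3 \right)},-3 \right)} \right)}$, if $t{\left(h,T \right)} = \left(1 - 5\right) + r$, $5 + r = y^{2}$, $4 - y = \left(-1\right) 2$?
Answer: $729$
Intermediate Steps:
$y = 6$ ($y = 4 - \left(-1\right) 2 = 4 - -2 = 4 + 2 = 6$)
$P{\left(S,v \right)} = 6 + \frac{1}{-3 + v}$
$r = 31$ ($r = -5 + 6^{2} = -5 + 36 = 31$)
$W{\left(k,F \right)} = k + 2 F$ ($W{\left(k,F \right)} = \left(F + k\right) + F = k + 2 F$)
$t{\left(h,T \right)} = 27$ ($t{\left(h,T \right)} = \left(1 - 5\right) + 31 = -4 + 31 = 27$)
$t^{2}{\left(1,W{\left(P{\left(1,-3 \right)},-3 \right)} \right)} = 27^{2} = 729$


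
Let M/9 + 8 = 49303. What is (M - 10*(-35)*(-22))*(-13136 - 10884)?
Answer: -10471639100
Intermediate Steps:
M = 443655 (M = -72 + 9*49303 = -72 + 443727 = 443655)
(M - 10*(-35)*(-22))*(-13136 - 10884) = (443655 - 10*(-35)*(-22))*(-13136 - 10884) = (443655 + 350*(-22))*(-24020) = (443655 - 7700)*(-24020) = 435955*(-24020) = -10471639100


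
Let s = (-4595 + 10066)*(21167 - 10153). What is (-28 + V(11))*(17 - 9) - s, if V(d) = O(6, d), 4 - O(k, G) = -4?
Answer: -60257754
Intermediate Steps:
O(k, G) = 8 (O(k, G) = 4 - 1*(-4) = 4 + 4 = 8)
V(d) = 8
s = 60257594 (s = 5471*11014 = 60257594)
(-28 + V(11))*(17 - 9) - s = (-28 + 8)*(17 - 9) - 1*60257594 = -20*8 - 60257594 = -160 - 60257594 = -60257754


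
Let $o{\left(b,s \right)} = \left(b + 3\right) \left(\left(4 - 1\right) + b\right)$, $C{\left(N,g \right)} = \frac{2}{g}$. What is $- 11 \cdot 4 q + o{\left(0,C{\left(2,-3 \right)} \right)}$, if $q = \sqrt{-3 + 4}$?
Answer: $-35$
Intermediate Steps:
$q = 1$ ($q = \sqrt{1} = 1$)
$o{\left(b,s \right)} = \left(3 + b\right)^{2}$ ($o{\left(b,s \right)} = \left(3 + b\right) \left(\left(4 - 1\right) + b\right) = \left(3 + b\right) \left(3 + b\right) = \left(3 + b\right)^{2}$)
$- 11 \cdot 4 q + o{\left(0,C{\left(2,-3 \right)} \right)} = - 11 \cdot 4 \cdot 1 + \left(3 + 0\right)^{2} = \left(-11\right) 4 + 3^{2} = -44 + 9 = -35$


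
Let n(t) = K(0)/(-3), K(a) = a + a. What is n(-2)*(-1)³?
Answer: 0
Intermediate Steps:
K(a) = 2*a
n(t) = 0 (n(t) = (2*0)/(-3) = 0*(-⅓) = 0)
n(-2)*(-1)³ = 0*(-1)³ = 0*(-1) = 0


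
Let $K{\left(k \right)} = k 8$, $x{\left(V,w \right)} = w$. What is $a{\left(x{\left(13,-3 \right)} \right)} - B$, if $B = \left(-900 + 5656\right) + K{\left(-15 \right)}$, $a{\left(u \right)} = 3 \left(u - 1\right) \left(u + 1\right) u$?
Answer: $-4708$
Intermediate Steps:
$K{\left(k \right)} = 8 k$
$a{\left(u \right)} = 3 u \left(1 + u\right) \left(-1 + u\right)$ ($a{\left(u \right)} = 3 \left(-1 + u\right) \left(1 + u\right) u = 3 \left(1 + u\right) \left(-1 + u\right) u = 3 u \left(1 + u\right) \left(-1 + u\right)$)
$B = 4636$ ($B = \left(-900 + 5656\right) + 8 \left(-15\right) = 4756 - 120 = 4636$)
$a{\left(x{\left(13,-3 \right)} \right)} - B = 3 \left(-3\right) \left(-1 + \left(-3\right)^{2}\right) - 4636 = 3 \left(-3\right) \left(-1 + 9\right) - 4636 = 3 \left(-3\right) 8 - 4636 = -72 - 4636 = -4708$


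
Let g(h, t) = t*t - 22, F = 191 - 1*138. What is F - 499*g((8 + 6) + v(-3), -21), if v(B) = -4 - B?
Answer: -209028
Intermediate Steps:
F = 53 (F = 191 - 138 = 53)
g(h, t) = -22 + t² (g(h, t) = t² - 22 = -22 + t²)
F - 499*g((8 + 6) + v(-3), -21) = 53 - 499*(-22 + (-21)²) = 53 - 499*(-22 + 441) = 53 - 499*419 = 53 - 209081 = -209028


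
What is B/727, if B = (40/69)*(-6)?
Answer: -80/16721 ≈ -0.0047844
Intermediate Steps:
B = -80/23 (B = (40*(1/69))*(-6) = (40/69)*(-6) = -80/23 ≈ -3.4783)
B/727 = -80/23/727 = -80/23*1/727 = -80/16721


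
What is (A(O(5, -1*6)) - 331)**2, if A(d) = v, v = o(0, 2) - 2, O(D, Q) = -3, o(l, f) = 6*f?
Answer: 103041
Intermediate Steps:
v = 10 (v = 6*2 - 2 = 12 - 2 = 10)
A(d) = 10
(A(O(5, -1*6)) - 331)**2 = (10 - 331)**2 = (-321)**2 = 103041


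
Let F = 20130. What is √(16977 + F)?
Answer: 3*√4123 ≈ 192.63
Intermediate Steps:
√(16977 + F) = √(16977 + 20130) = √37107 = 3*√4123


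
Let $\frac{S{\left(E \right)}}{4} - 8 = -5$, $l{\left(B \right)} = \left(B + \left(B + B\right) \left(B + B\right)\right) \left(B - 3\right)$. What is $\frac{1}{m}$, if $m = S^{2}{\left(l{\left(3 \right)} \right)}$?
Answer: $\frac{1}{144} \approx 0.0069444$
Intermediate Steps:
$l{\left(B \right)} = \left(-3 + B\right) \left(B + 4 B^{2}\right)$ ($l{\left(B \right)} = \left(B + 2 B 2 B\right) \left(-3 + B\right) = \left(B + 4 B^{2}\right) \left(-3 + B\right) = \left(-3 + B\right) \left(B + 4 B^{2}\right)$)
$S{\left(E \right)} = 12$ ($S{\left(E \right)} = 32 + 4 \left(-5\right) = 32 - 20 = 12$)
$m = 144$ ($m = 12^{2} = 144$)
$\frac{1}{m} = \frac{1}{144}$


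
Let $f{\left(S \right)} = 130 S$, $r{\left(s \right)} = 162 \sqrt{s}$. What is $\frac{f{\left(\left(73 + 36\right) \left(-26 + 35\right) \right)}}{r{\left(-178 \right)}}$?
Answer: $- \frac{7085 i \sqrt{178}}{1602} \approx - 59.005 i$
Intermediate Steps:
$\frac{f{\left(\left(73 + 36\right) \left(-26 + 35\right) \right)}}{r{\left(-178 \right)}} = \frac{130 \left(73 + 36\right) \left(-26 + 35\right)}{162 \sqrt{-178}} = \frac{130 \cdot 109 \cdot 9}{162 i \sqrt{178}} = \frac{130 \cdot 981}{162 i \sqrt{178}} = 127530 \left(- \frac{i \sqrt{178}}{28836}\right) = - \frac{7085 i \sqrt{178}}{1602}$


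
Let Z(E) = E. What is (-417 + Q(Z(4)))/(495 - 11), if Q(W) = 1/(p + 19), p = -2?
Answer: -1772/2057 ≈ -0.86145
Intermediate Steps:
Q(W) = 1/17 (Q(W) = 1/(-2 + 19) = 1/17)
(-417 + Q(Z(4)))/(495 - 11) = (-417 + 1/17)/(495 - 11) = -7088/17/484 = -7088/17*1/484 = -1772/2057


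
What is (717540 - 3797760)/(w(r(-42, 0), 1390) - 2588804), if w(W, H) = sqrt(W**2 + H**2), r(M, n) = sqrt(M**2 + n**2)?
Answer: 332253577370/279246009023 + 256685*sqrt(483466)/279246009023 ≈ 1.1905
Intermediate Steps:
w(W, H) = sqrt(H**2 + W**2)
(717540 - 3797760)/(w(r(-42, 0), 1390) - 2588804) = (717540 - 3797760)/(sqrt(1390**2 + (sqrt((-42)**2 + 0**2))**2) - 2588804) = -3080220/(sqrt(1932100 + (sqrt(1764 + 0))**2) - 2588804) = -3080220/(sqrt(1932100 + (sqrt(1764))**2) - 2588804) = -3080220/(sqrt(1932100 + 42**2) - 2588804) = -3080220/(sqrt(1932100 + 1764) - 2588804) = -3080220/(sqrt(1933864) - 2588804) = -3080220/(2*sqrt(483466) - 2588804) = -3080220/(-2588804 + 2*sqrt(483466))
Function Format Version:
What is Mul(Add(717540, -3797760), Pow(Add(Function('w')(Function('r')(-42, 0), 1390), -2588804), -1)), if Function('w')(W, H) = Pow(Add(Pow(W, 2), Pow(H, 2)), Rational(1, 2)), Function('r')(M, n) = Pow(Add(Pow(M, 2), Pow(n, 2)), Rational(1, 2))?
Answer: Add(Rational(332253577370, 279246009023), Mul(Rational(256685, 279246009023), Pow(483466, Rational(1, 2)))) ≈ 1.1905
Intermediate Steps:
Function('w')(W, H) = Pow(Add(Pow(H, 2), Pow(W, 2)), Rational(1, 2))
Mul(Add(717540, -3797760), Pow(Add(Function('w')(Function('r')(-42, 0), 1390), -2588804), -1)) = Mul(Add(717540, -3797760), Pow(Add(Pow(Add(Pow(1390, 2), Pow(Pow(Add(Pow(-42, 2), Pow(0, 2)), Rational(1, 2)), 2)), Rational(1, 2)), -2588804), -1)) = Mul(-3080220, Pow(Add(Pow(Add(1932100, Pow(Pow(Add(1764, 0), Rational(1, 2)), 2)), Rational(1, 2)), -2588804), -1)) = Mul(-3080220, Pow(Add(Pow(Add(1932100, Pow(Pow(1764, Rational(1, 2)), 2)), Rational(1, 2)), -2588804), -1)) = Mul(-3080220, Pow(Add(Pow(Add(1932100, Pow(42, 2)), Rational(1, 2)), -2588804), -1)) = Mul(-3080220, Pow(Add(Pow(Add(1932100, 1764), Rational(1, 2)), -2588804), -1)) = Mul(-3080220, Pow(Add(Pow(1933864, Rational(1, 2)), -2588804), -1)) = Mul(-3080220, Pow(Add(Mul(2, Pow(483466, Rational(1, 2))), -2588804), -1)) = Mul(-3080220, Pow(Add(-2588804, Mul(2, Pow(483466, Rational(1, 2)))), -1))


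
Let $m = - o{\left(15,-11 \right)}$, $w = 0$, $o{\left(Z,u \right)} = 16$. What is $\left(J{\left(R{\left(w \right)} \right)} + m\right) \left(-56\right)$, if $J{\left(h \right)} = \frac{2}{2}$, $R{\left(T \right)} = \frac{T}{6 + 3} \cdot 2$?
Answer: $840$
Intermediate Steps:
$R{\left(T \right)} = \frac{2 T}{9}$ ($R{\left(T \right)} = \frac{T}{9} \cdot 2 = \frac{2 T}{9}$)
$J{\left(h \right)} = 1$ ($J{\left(h \right)} = 2 \cdot \frac{1}{2} = 1$)
$m = -16$ ($m = \left(-1\right) 16 = -16$)
$\left(J{\left(R{\left(w \right)} \right)} + m\right) \left(-56\right) = \left(1 - 16\right) \left(-56\right) = \left(-15\right) \left(-56\right) = 840$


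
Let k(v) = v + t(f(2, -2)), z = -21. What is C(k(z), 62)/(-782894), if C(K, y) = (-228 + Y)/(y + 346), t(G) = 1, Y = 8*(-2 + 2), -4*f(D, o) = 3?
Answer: 19/26618396 ≈ 7.1379e-7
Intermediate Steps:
f(D, o) = -¾ (f(D, o) = -¼*3 = -¾)
Y = 0 (Y = 8*0 = 0)
k(v) = 1 + v (k(v) = v + 1 = 1 + v)
C(K, y) = -228/(346 + y) (C(K, y) = (-228 + 0)/(y + 346) = -228/(346 + y))
C(k(z), 62)/(-782894) = -228/(346 + 62)/(-782894) = -228/408*(-1/782894) = -228*1/408*(-1/782894) = -19/34*(-1/782894) = 19/26618396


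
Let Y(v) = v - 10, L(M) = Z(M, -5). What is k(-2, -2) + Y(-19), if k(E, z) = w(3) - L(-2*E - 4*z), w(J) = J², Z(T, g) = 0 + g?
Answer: -15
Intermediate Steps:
Z(T, g) = g
L(M) = -5
Y(v) = -10 + v
k(E, z) = 14 (k(E, z) = 3² - 1*(-5) = 9 + 5 = 14)
k(-2, -2) + Y(-19) = 14 + (-10 - 19) = 14 - 29 = -15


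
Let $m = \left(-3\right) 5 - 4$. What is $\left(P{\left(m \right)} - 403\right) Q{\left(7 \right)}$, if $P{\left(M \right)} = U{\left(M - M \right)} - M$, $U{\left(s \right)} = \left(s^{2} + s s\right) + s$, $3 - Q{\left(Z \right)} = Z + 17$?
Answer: $8064$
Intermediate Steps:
$Q{\left(Z \right)} = -14 - Z$ ($Q{\left(Z \right)} = 3 - \left(Z + 17\right) = 3 - \left(17 + Z\right) = -14 - Z$)
$U{\left(s \right)} = s + 2 s^{2}$ ($U{\left(s \right)} = \left(s^{2} + s^{2}\right) + s = 2 s^{2} + s = s + 2 s^{2}$)
$m = -19$ ($m = -15 - 4 = -19$)
$P{\left(M \right)} = - M$ ($P{\left(M \right)} = \left(M - M\right) \left(1 + 2 \left(M - M\right)\right) - M = 0 \left(1 + 2 \cdot 0\right) - M = 0 \left(1 + 0\right) - M = 0 \cdot 1 - M = 0 - M = - M$)
$\left(P{\left(m \right)} - 403\right) Q{\left(7 \right)} = \left(\left(-1\right) \left(-19\right) - 403\right) \left(-14 - 7\right) = \left(19 - 403\right) \left(-14 - 7\right) = \left(-384\right) \left(-21\right) = 8064$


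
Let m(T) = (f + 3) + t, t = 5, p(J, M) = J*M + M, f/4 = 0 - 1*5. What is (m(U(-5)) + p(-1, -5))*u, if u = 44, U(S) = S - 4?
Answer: -528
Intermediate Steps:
f = -20 (f = 4*(0 - 1*5) = 4*(0 - 5) = 4*(-5) = -20)
p(J, M) = M + J*M
U(S) = -4 + S
m(T) = -12 (m(T) = (-20 + 3) + 5 = -17 + 5 = -12)
(m(U(-5)) + p(-1, -5))*u = (-12 - 5*(1 - 1))*44 = (-12 - 5*0)*44 = (-12 + 0)*44 = -12*44 = -528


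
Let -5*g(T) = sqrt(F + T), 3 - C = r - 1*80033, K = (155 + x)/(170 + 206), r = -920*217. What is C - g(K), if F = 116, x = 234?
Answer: 279676 + sqrt(4136470)/940 ≈ 2.7968e+5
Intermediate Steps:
r = -199640
K = 389/376 (K = (155 + 234)/(170 + 206) = 389/376 ≈ 1.0346)
C = 279676 (C = 3 - (-199640 - 1*80033) = 3 - (-199640 - 80033) = 3 - 1*(-279673) = 3 + 279673 = 279676)
g(T) = -sqrt(116 + T)/5
C - g(K) = 279676 - (-1)*sqrt(116 + 389/376)/5 = 279676 - (-1)*sqrt(44005/376)/5 = 279676 - (-1)*sqrt(4136470)/188/5 = 279676 - (-1)*sqrt(4136470)/940 = 279676 + sqrt(4136470)/940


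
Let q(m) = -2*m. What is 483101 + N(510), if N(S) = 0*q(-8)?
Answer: 483101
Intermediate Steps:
N(S) = 0 (N(S) = 0*(-2*(-8)) = 0*16 = 0)
483101 + N(510) = 483101 + 0 = 483101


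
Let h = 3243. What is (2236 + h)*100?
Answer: 547900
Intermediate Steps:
(2236 + h)*100 = (2236 + 3243)*100 = 5479*100 = 547900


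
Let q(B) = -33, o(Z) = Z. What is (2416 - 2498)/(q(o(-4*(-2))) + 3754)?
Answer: -82/3721 ≈ -0.022037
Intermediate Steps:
(2416 - 2498)/(q(o(-4*(-2))) + 3754) = (2416 - 2498)/(-33 + 3754) = -82/3721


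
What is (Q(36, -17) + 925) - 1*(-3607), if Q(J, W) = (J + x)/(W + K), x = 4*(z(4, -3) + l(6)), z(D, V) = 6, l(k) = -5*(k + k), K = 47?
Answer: 4526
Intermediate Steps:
l(k) = -10*k
x = -216 (x = 4*(6 - 10*6) = 4*(6 - 60) = 4*(-54) = -216)
Q(J, W) = (-216 + J)/(47 + W) (Q(J, W) = (J - 216)/(W + 47) = (-216 + J)/(47 + W))
(Q(36, -17) + 925) - 1*(-3607) = ((-216 + 36)/(47 - 17) + 925) - 1*(-3607) = (-180/30 + 925) + 3607 = ((1/30)*(-180) + 925) + 3607 = (-6 + 925) + 3607 = 919 + 3607 = 4526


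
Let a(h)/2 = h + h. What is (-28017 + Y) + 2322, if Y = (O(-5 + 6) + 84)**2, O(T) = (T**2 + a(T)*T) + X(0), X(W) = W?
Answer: -17774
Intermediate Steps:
a(h) = 4*h (a(h) = 2*(h + h) = 2*(2*h) = 4*h)
O(T) = 5*T**2 (O(T) = (T**2 + (4*T)*T) + 0 = (T**2 + 4*T**2) + 0 = 5*T**2 + 0 = 5*T**2)
Y = 7921 (Y = (5*(-5 + 6)**2 + 84)**2 = (5*1**2 + 84)**2 = (5*1 + 84)**2 = (5 + 84)**2 = 89**2 = 7921)
(-28017 + Y) + 2322 = (-28017 + 7921) + 2322 = -20096 + 2322 = -17774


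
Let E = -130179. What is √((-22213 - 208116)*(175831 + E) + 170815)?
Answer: 9*I*√129812453 ≈ 1.0254e+5*I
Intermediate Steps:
√((-22213 - 208116)*(175831 + E) + 170815) = √((-22213 - 208116)*(175831 - 130179) + 170815) = √(-230329*45652 + 170815) = √(-10514979508 + 170815) = √(-10514808693) = 9*I*√129812453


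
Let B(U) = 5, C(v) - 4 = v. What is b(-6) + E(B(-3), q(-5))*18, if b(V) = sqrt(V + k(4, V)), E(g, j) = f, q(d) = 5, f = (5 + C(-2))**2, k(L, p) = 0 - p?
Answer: 882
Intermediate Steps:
C(v) = 4 + v
k(L, p) = -p
f = 49 (f = (5 + (4 - 2))**2 = (5 + 2)**2 = 7**2 = 49)
E(g, j) = 49
b(V) = 0 (b(V) = sqrt(V - V) = sqrt(0) = 0)
b(-6) + E(B(-3), q(-5))*18 = 0 + 49*18 = 0 + 882 = 882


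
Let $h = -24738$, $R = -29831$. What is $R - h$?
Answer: $-5093$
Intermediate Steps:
$R - h = -29831 - -24738 = -29831 + 24738 = -5093$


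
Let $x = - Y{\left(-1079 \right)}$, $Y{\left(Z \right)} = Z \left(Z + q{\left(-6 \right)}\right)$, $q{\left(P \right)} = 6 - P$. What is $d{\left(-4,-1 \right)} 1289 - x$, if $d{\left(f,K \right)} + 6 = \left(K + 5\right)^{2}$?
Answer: $1164183$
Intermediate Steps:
$d{\left(f,K \right)} = -6 + \left(5 + K\right)^{2}$ ($d{\left(f,K \right)} = -6 + \left(K + 5\right)^{2} = -6 + \left(5 + K\right)^{2}$)
$Y{\left(Z \right)} = Z \left(12 + Z\right)$ ($Y{\left(Z \right)} = Z \left(Z + \left(6 - -6\right)\right) = Z \left(Z + \left(6 + 6\right)\right) = Z \left(Z + 12\right) = Z \left(12 + Z\right)$)
$x = -1151293$ ($x = - \left(-1079\right) \left(12 - 1079\right) = - \left(-1079\right) \left(-1067\right) = \left(-1\right) 1151293 = -1151293$)
$d{\left(-4,-1 \right)} 1289 - x = \left(-6 + \left(5 - 1\right)^{2}\right) 1289 - -1151293 = \left(-6 + 4^{2}\right) 1289 + 1151293 = \left(-6 + 16\right) 1289 + 1151293 = 10 \cdot 1289 + 1151293 = 12890 + 1151293 = 1164183$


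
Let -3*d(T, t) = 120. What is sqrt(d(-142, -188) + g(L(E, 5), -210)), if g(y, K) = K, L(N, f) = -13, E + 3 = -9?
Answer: 5*I*sqrt(10) ≈ 15.811*I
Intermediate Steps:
E = -12 (E = -3 - 9 = -12)
d(T, t) = -40 (d(T, t) = -1/3*120 = -40)
sqrt(d(-142, -188) + g(L(E, 5), -210)) = sqrt(-40 - 210) = sqrt(-250) = 5*I*sqrt(10)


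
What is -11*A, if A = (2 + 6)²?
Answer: -704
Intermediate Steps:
A = 64 (A = 8² = 64)
-11*A = -11*64 = -704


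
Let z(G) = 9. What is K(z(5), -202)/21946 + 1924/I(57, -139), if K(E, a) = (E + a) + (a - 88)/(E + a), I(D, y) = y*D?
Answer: -8442078229/33558484494 ≈ -0.25156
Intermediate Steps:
I(D, y) = D*y
K(E, a) = E + a + (-88 + a)/(E + a) (K(E, a) = (E + a) + (-88 + a)/(E + a) = E + a + (-88 + a)/(E + a))
K(z(5), -202)/21946 + 1924/I(57, -139) = ((-88 - 202 + 9² + (-202)² + 2*9*(-202))/(9 - 202))/21946 + 1924/((57*(-139))) = ((-88 - 202 + 81 + 40804 - 3636)/(-193))*(1/21946) + 1924/(-7923) = -1/193*36959*(1/21946) + 1924*(-1/7923) = -36959/193*1/21946 - 1924/7923 = -36959/4235578 - 1924/7923 = -8442078229/33558484494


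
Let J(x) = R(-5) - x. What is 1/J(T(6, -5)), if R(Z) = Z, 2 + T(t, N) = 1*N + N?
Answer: 1/7 ≈ 0.14286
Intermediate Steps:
T(t, N) = -2 + 2*N (T(t, N) = -2 + (1*N + N) = -2 + (N + N) = -2 + 2*N)
J(x) = -5 - x
1/J(T(6, -5)) = 1/(-5 - (-2 + 2*(-5))) = 1/(-5 - (-2 - 10)) = 1/(-5 - 1*(-12)) = 1/(-5 + 12) = 1/7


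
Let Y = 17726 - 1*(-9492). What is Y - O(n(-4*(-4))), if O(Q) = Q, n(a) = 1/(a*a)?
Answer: 6967807/256 ≈ 27218.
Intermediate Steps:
n(a) = a⁻² (n(a) = 1/(a²) = a⁻²)
Y = 27218 (Y = 17726 + 9492 = 27218)
Y - O(n(-4*(-4))) = 27218 - 1/(-4*(-4))² = 27218 - 1/16² = 27218 - 1*1/256 = 27218 - 1/256 = 6967807/256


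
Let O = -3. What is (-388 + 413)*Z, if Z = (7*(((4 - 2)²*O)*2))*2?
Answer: -8400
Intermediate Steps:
Z = -336 (Z = (7*(((4 - 2)²*(-3))*2))*2 = (7*((2²*(-3))*2))*2 = (7*((4*(-3))*2))*2 = (7*(-12*2))*2 = (7*(-24))*2 = -168*2 = -336)
(-388 + 413)*Z = (-388 + 413)*(-336) = 25*(-336) = -8400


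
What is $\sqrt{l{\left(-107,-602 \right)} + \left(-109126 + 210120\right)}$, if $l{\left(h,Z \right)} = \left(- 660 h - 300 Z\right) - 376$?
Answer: $\sqrt{351838} \approx 593.16$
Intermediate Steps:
$l{\left(h,Z \right)} = -376 - 660 h - 300 Z$
$\sqrt{l{\left(-107,-602 \right)} + \left(-109126 + 210120\right)} = \sqrt{\left(-376 - -70620 - -180600\right) + \left(-109126 + 210120\right)} = \sqrt{\left(-376 + 70620 + 180600\right) + 100994} = \sqrt{250844 + 100994} = \sqrt{351838}$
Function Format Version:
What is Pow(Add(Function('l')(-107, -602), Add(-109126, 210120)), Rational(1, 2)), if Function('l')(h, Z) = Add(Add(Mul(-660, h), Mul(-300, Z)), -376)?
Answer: Pow(351838, Rational(1, 2)) ≈ 593.16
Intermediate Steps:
Function('l')(h, Z) = Add(-376, Mul(-660, h), Mul(-300, Z))
Pow(Add(Function('l')(-107, -602), Add(-109126, 210120)), Rational(1, 2)) = Pow(Add(Add(-376, Mul(-660, -107), Mul(-300, -602)), Add(-109126, 210120)), Rational(1, 2)) = Pow(Add(Add(-376, 70620, 180600), 100994), Rational(1, 2)) = Pow(Add(250844, 100994), Rational(1, 2)) = Pow(351838, Rational(1, 2))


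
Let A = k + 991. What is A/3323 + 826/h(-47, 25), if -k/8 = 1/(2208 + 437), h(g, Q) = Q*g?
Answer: -836019197/2065493725 ≈ -0.40476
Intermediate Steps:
k = -8/2645 (k = -8/(2208 + 437) = -8/2645 ≈ -0.0030246)
A = 2621187/2645 (A = -8/2645 + 991 = 2621187/2645 ≈ 991.00)
A/3323 + 826/h(-47, 25) = (2621187/2645)/3323 + 826/((25*(-47))) = (2621187/2645)*(1/3323) + 826/(-1175) = 2621187/8789335 + 826*(-1/1175) = 2621187/8789335 - 826/1175 = -836019197/2065493725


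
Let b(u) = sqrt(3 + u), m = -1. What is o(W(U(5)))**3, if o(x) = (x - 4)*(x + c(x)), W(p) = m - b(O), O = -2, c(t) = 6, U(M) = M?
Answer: -13824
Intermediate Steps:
W(p) = -2 (W(p) = -1 - sqrt(3 - 2) = -1 - sqrt(1) = -1 - 1*1 = -1 - 1 = -2)
o(x) = (-4 + x)*(6 + x) (o(x) = (x - 4)*(x + 6) = (-4 + x)*(6 + x))
o(W(U(5)))**3 = (-24 + (-2)**2 + 2*(-2))**3 = (-24 + 4 - 4)**3 = (-24)**3 = -13824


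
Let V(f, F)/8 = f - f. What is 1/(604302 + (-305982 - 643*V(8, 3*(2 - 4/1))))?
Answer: 1/298320 ≈ 3.3521e-6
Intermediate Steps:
V(f, F) = 0 (V(f, F) = 8*(f - f) = 8*0 = 0)
1/(604302 + (-305982 - 643*V(8, 3*(2 - 4/1)))) = 1/(604302 + (-305982 - 643*0)) = 1/(604302 + (-305982 + 0)) = 1/(604302 - 305982) = 1/298320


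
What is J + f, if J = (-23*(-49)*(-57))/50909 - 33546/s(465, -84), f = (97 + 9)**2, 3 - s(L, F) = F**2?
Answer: 1345222033473/119687059 ≈ 11240.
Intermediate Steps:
s(L, F) = 3 - F**2
f = 11236 (f = 106**2 = 11236)
J = 418238549/119687059 (J = (-23*(-49)*(-57))/50909 - 33546/(3 - 1*(-84)**2) = (1127*(-57))*(1/50909) - 33546/(3 - 1*7056) = -64239*1/50909 - 33546/(3 - 7056) = -64239/50909 - 33546/(-7053) = -64239/50909 - 33546*(-1/7053) = -64239/50909 + 11182/2351 = 418238549/119687059 ≈ 3.4944)
J + f = 418238549/119687059 + 11236 = 1345222033473/119687059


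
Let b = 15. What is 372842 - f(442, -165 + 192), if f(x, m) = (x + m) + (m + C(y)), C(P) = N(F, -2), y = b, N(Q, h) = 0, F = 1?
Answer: 372346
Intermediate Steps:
y = 15
C(P) = 0
f(x, m) = x + 2*m (f(x, m) = (x + m) + (m + 0) = (m + x) + m = x + 2*m)
372842 - f(442, -165 + 192) = 372842 - (442 + 2*(-165 + 192)) = 372842 - (442 + 2*27) = 372842 - (442 + 54) = 372842 - 1*496 = 372842 - 496 = 372346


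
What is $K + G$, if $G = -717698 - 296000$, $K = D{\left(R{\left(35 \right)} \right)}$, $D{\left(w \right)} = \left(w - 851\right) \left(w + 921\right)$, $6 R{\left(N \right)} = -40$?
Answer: $- \frac{16181021}{9} \approx -1.7979 \cdot 10^{6}$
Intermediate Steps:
$R{\left(N \right)} = - \frac{20}{3}$ ($R{\left(N \right)} = \frac{1}{6} \left(-40\right) = - \frac{20}{3}$)
$D{\left(w \right)} = \left(-851 + w\right) \left(921 + w\right)$
$K = - \frac{7057739}{9}$ ($K = -783771 + \left(- \frac{20}{3}\right)^{2} + 70 \left(- \frac{20}{3}\right) = -783771 + \frac{400}{9} - \frac{1400}{3} = - \frac{7057739}{9} \approx -7.8419 \cdot 10^{5}$)
$G = -1013698$
$K + G = - \frac{7057739}{9} - 1013698 = - \frac{16181021}{9}$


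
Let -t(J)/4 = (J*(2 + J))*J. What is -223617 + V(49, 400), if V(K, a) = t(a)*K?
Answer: -12606943617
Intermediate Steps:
t(J) = -4*J**2*(2 + J) (t(J) = -4*J*(2 + J)*J = -4*J**2*(2 + J))
V(K, a) = 4*K*a**2*(-2 - a) (V(K, a) = (4*a**2*(-2 - a))*K = 4*K*a**2*(-2 - a))
-223617 + V(49, 400) = -223617 - 4*49*400**2*(2 + 400) = -223617 - 4*49*160000*402 = -223617 - 12606720000 = -12606943617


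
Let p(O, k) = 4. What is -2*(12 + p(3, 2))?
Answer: -32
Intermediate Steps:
-2*(12 + p(3, 2)) = -2*(12 + 4) = -2*16 = -32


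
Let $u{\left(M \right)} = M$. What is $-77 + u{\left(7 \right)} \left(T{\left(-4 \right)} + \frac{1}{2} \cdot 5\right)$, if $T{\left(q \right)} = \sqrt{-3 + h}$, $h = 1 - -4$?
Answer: $- \frac{119}{2} + 7 \sqrt{2} \approx -49.601$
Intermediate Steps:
$h = 5$ ($h = 1 + 4 = 5$)
$T{\left(q \right)} = \sqrt{2}$ ($T{\left(q \right)} = \sqrt{-3 + 5} = \sqrt{2}$)
$-77 + u{\left(7 \right)} \left(T{\left(-4 \right)} + \frac{1}{2} \cdot 5\right) = -77 + 7 \left(\sqrt{2} + \frac{1}{2} \cdot 5\right) = -77 + 7 \left(\sqrt{2} + \frac{5}{2}\right) = -77 + 7 \left(\frac{5}{2} + \sqrt{2}\right) = -77 + \left(\frac{35}{2} + 7 \sqrt{2}\right) = - \frac{119}{2} + 7 \sqrt{2}$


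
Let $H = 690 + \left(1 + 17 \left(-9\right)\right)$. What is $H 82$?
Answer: $44116$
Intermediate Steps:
$H = 538$ ($H = 690 + \left(1 - 153\right) = 690 - 152 = 538$)
$H 82 = 538 \cdot 82 = 44116$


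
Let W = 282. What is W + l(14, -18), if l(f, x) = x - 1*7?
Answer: 257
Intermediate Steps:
l(f, x) = -7 + x (l(f, x) = x - 7 = -7 + x)
W + l(14, -18) = 282 + (-7 - 18) = 282 - 25 = 257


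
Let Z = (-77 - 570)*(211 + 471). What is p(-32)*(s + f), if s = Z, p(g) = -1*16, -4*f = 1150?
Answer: 7064664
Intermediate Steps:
f = -575/2 (f = -¼*1150 = -575/2 ≈ -287.50)
Z = -441254 (Z = -647*682 = -441254)
p(g) = -16
s = -441254
p(-32)*(s + f) = -16*(-441254 - 575/2) = -16*(-883083/2) = 7064664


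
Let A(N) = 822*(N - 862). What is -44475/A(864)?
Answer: -14825/548 ≈ -27.053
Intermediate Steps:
A(N) = -708564 + 822*N (A(N) = 822*(-862 + N) = -708564 + 822*N)
-44475/A(864) = -44475/(-708564 + 822*864) = -44475/(-708564 + 710208) = -44475/1644 = -44475*1/1644 = -14825/548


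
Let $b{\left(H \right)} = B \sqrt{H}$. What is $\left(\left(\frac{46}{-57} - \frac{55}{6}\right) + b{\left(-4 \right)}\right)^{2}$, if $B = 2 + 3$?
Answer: $\frac{\left(-379 + 380 i\right)^{2}}{1444} \approx -0.52562 - 199.47 i$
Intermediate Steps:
$B = 5$
$b{\left(H \right)} = 5 \sqrt{H}$
$\left(\left(\frac{46}{-57} - \frac{55}{6}\right) + b{\left(-4 \right)}\right)^{2} = \left(\left(\frac{46}{-57} - \frac{55}{6}\right) + 5 \sqrt{-4}\right)^{2} = \left(\left(46 \left(- \frac{1}{57}\right) - \frac{55}{6}\right) + 5 \cdot 2 i\right)^{2} = \left(\left(- \frac{46}{57} - \frac{55}{6}\right) + 10 i\right)^{2} = \left(- \frac{379}{38} + 10 i\right)^{2}$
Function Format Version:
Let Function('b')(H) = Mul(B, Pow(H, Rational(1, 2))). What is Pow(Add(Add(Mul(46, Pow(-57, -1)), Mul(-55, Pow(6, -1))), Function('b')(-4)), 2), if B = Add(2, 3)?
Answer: Mul(Rational(1, 1444), Pow(Add(-379, Mul(380, I)), 2)) ≈ Add(-0.52562, Mul(-199.47, I))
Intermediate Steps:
B = 5
Function('b')(H) = Mul(5, Pow(H, Rational(1, 2)))
Pow(Add(Add(Mul(46, Pow(-57, -1)), Mul(-55, Pow(6, -1))), Function('b')(-4)), 2) = Pow(Add(Add(Mul(46, Pow(-57, -1)), Mul(-55, Pow(6, -1))), Mul(5, Pow(-4, Rational(1, 2)))), 2) = Pow(Add(Add(Mul(46, Rational(-1, 57)), Mul(-55, Rational(1, 6))), Mul(5, Mul(2, I))), 2) = Pow(Add(Add(Rational(-46, 57), Rational(-55, 6)), Mul(10, I)), 2) = Pow(Add(Rational(-379, 38), Mul(10, I)), 2)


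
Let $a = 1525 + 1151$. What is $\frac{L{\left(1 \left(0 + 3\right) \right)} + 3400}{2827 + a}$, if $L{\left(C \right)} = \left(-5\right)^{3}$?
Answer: $\frac{3275}{5503} \approx 0.59513$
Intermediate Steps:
$a = 2676$
$L{\left(C \right)} = -125$
$\frac{L{\left(1 \left(0 + 3\right) \right)} + 3400}{2827 + a} = \frac{-125 + 3400}{2827 + 2676} = \frac{3275}{5503}$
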